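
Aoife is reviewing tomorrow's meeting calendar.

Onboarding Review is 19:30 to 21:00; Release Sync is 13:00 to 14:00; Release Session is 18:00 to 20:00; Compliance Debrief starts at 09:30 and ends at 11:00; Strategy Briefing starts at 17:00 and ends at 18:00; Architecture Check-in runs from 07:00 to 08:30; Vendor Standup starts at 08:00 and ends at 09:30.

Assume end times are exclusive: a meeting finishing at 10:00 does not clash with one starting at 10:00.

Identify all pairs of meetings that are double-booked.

Check each pair: they overlap iff neither finishes before the other starts.
Sorted by start: Architecture Check-in, Vendor Standup, Compliance Debrief, Release Sync, Strategy Briefing, Release Session, Onboarding Review.
Vendor Standup starts before Architecture Check-in ends → Architecture Check-in and Vendor Standup overlap.
Compliance Debrief starts after Architecture Check-in ends, so Architecture Check-in has no further overlaps.
Compliance Debrief starts exactly when Vendor Standup ends (back-to-back, no overlap), so Vendor Standup has no further overlaps.
Release Sync starts after Compliance Debrief ends, so Compliance Debrief has no further overlaps.
Strategy Briefing starts after Release Sync ends, so Release Sync has no further overlaps.
Release Session starts exactly when Strategy Briefing ends (back-to-back, no overlap), so Strategy Briefing has no further overlaps.
Onboarding Review starts before Release Session ends → Release Session and Onboarding Review overlap.

Architecture Check-in & Vendor Standup, Onboarding Review & Release Session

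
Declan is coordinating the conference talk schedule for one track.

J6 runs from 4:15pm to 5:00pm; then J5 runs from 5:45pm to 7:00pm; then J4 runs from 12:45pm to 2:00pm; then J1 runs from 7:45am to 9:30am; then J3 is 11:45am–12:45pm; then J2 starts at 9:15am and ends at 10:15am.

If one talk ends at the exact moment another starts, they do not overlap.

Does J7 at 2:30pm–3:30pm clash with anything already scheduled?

No — it doesn't clash with anything

J1: ends 9:30am at or before J7 starts 2:30pm → clear.
J2: ends 10:15am at or before J7 starts 2:30pm → clear.
J3: ends 12:45pm at or before J7 starts 2:30pm → clear.
J4: ends 2:00pm at or before J7 starts 2:30pm → clear.
J6: starts 4:15pm at or after J7 ends 3:30pm → clear.
J5: starts 5:45pm at or after J7 ends 3:30pm → clear.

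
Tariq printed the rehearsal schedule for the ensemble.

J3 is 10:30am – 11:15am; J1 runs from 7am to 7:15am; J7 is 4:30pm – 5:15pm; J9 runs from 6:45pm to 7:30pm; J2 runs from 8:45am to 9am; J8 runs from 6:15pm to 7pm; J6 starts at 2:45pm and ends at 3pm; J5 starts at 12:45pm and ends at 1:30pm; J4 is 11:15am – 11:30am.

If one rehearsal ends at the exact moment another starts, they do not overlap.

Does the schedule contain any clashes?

Yes

Sorted by start: J1, J2, J3, J4, J5, J6, J7, J8, J9.
J2 starts after J1 ends, so nothing later overlaps J1 either.
J3 starts after J2 ends, so nothing later overlaps J2 either.
J4 starts exactly when J3 ends (back-to-back, no overlap), so nothing later overlaps J3 either.
J5 starts after J4 ends, so nothing later overlaps J4 either.
J6 starts after J5 ends, so nothing later overlaps J5 either.
J7 starts after J6 ends, so nothing later overlaps J6 either.
J8 starts after J7 ends, so nothing later overlaps J7 either.
J9 starts before J8 ends → J8 and J9 overlap.
That's a conflict, so the schedule is not conflict-free.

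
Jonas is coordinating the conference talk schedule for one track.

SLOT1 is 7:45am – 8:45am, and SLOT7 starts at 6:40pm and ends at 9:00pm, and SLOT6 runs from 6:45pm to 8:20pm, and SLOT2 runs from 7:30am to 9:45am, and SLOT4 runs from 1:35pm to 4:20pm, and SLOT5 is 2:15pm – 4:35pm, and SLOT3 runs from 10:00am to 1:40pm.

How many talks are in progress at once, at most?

2

Sweep the timeline, counting +1 at each start and −1 at each end (ends before starts at a tie):
7:30am start SLOT2 → 1
7:45am start SLOT1 → 2
8:45am end SLOT1 → 1
9:45am end SLOT2 → 0
10:00am start SLOT3 → 1
1:35pm start SLOT4 → 2
1:40pm end SLOT3 → 1
2:15pm start SLOT5 → 2
4:20pm end SLOT4 → 1
4:35pm end SLOT5 → 0
6:40pm start SLOT7 → 1
6:45pm start SLOT6 → 2
8:20pm end SLOT6 → 1
9:00pm end SLOT7 → 0
Peak is 2, at 7:45am (SLOT1, SLOT2).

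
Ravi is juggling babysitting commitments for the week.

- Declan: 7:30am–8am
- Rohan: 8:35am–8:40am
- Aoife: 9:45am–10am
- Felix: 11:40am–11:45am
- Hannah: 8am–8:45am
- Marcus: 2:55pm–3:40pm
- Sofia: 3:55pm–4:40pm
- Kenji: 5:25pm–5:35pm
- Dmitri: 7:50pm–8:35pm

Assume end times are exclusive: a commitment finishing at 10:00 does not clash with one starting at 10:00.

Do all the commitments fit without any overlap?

No

Sorted by start: Declan, Hannah, Rohan, Aoife, Felix, Marcus, Sofia, Kenji, Dmitri.
Hannah starts exactly when Declan ends (back-to-back, no overlap); Declan is clear from here.
Rohan starts before Hannah ends → Hannah and Rohan overlap.
That's a conflict, so the schedule is not conflict-free.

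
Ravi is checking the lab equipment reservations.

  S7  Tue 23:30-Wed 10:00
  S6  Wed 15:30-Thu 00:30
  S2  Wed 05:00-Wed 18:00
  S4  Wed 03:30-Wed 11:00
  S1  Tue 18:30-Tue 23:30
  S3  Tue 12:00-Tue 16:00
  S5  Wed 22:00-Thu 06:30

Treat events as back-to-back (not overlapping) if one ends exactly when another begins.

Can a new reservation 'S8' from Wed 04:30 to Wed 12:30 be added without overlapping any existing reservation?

No — it overlaps S2, S4, S7

S3: ends Tue 16:00 at or before S8 starts Wed 04:30 → clear.
S1: ends Tue 23:30 at or before S8 starts Wed 04:30 → clear.
S7: starts Tue 23:30 before S8 ends Wed 12:30, and ends Wed 10:00 after S8 starts Wed 04:30 → overlap.
S4: starts Wed 03:30 before S8 ends Wed 12:30, and ends Wed 11:00 after S8 starts Wed 04:30 → overlap.
S2: starts Wed 05:00 before S8 ends Wed 12:30, and ends Wed 18:00 after S8 starts Wed 04:30 → overlap.
S6: starts Wed 15:30 at or after S8 ends Wed 12:30 → clear.
S5: starts Wed 22:00 at or after S8 ends Wed 12:30 → clear.
S8 overlaps S2, S4, S7.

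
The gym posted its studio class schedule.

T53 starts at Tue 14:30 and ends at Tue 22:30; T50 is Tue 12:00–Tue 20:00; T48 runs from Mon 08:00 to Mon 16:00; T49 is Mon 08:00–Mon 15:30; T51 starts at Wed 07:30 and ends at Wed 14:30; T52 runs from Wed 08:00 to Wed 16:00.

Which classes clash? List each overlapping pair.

Check each pair: they overlap iff neither finishes before the other starts.
Sorted by start: T48, T49, T50, T53, T51, T52.
T49 starts before T48 ends → T48 and T49 overlap.
T50 starts after T48 ends; T48 is clear from here.
T50 starts after T49 ends; T49 is clear from here.
T53 starts before T50 ends → T50 and T53 overlap.
T51 starts after T50 ends; T50 is clear from here.
T51 starts after T53 ends; T53 is clear from here.
T52 starts before T51 ends → T51 and T52 overlap.

T48 & T49, T50 & T53, T51 & T52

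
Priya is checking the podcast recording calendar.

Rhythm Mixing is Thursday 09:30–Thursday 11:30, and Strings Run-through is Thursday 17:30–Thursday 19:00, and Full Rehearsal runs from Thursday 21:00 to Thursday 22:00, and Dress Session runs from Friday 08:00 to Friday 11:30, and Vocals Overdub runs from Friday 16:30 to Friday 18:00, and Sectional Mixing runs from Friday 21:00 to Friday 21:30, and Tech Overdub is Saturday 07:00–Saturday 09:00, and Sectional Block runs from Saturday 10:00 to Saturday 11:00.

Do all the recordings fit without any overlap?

Sorted by start: Rhythm Mixing, Strings Run-through, Full Rehearsal, Dress Session, Vocals Overdub, Sectional Mixing, Tech Overdub, Sectional Block.
Strings Run-through starts after Rhythm Mixing ends; Rhythm Mixing is clear from here.
Full Rehearsal starts after Strings Run-through ends; Strings Run-through is clear from here.
Dress Session starts after Full Rehearsal ends; Full Rehearsal is clear from here.
Vocals Overdub starts after Dress Session ends; Dress Session is clear from here.
Sectional Mixing starts after Vocals Overdub ends; Vocals Overdub is clear from here.
Tech Overdub starts after Sectional Mixing ends; Sectional Mixing is clear from here.
Sectional Block starts after Tech Overdub ends.
Every pair is clear; the schedule has no overlaps.

Yes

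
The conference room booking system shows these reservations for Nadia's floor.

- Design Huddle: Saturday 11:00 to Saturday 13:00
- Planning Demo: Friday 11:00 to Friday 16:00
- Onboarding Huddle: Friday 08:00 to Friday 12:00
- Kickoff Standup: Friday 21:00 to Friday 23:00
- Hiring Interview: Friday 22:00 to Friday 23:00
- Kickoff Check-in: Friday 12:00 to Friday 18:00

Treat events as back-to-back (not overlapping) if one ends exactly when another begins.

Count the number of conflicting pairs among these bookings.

3

Sorted by start: Onboarding Huddle, Planning Demo, Kickoff Check-in, Kickoff Standup, Hiring Interview, Design Huddle.
Planning Demo starts before Onboarding Huddle ends → Onboarding Huddle and Planning Demo overlap.
Kickoff Check-in starts exactly when Onboarding Huddle ends (back-to-back, no overlap), so nothing later overlaps Onboarding Huddle either.
Kickoff Check-in starts before Planning Demo ends → Planning Demo and Kickoff Check-in overlap.
Kickoff Standup starts after Planning Demo ends, so nothing later overlaps Planning Demo either.
Kickoff Standup starts after Kickoff Check-in ends, so nothing later overlaps Kickoff Check-in either.
Hiring Interview starts before Kickoff Standup ends → Kickoff Standup and Hiring Interview overlap.
Design Huddle starts after Kickoff Standup ends.
Design Huddle starts after Hiring Interview ends.
Overlapping pairs: Hiring Interview & Kickoff Standup, Kickoff Check-in & Planning Demo, Onboarding Huddle & Planning Demo — 3 in total.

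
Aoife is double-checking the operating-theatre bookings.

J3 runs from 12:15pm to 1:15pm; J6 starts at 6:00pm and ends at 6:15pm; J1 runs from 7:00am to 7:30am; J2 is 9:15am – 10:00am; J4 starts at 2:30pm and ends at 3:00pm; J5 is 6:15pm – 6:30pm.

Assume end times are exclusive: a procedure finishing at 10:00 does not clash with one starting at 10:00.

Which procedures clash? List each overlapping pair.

none

Sorted by start: J1, J2, J3, J4, J6, J5.
J2 starts after J1 ends, so J1 has no further overlaps.
J3 starts after J2 ends, so J2 has no further overlaps.
J4 starts after J3 ends, so J3 has no further overlaps.
J6 starts after J4 ends, so J4 has no further overlaps.
J5 starts exactly when J6 ends (back-to-back, no overlap).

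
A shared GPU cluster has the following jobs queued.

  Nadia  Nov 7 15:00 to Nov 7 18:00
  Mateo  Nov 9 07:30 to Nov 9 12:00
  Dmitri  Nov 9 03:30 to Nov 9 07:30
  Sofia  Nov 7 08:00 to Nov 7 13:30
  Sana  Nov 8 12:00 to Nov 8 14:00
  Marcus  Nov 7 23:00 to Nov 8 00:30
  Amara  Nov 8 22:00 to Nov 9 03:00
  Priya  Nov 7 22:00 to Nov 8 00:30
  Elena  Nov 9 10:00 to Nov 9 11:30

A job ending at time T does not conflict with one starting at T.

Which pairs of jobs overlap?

Elena & Mateo, Marcus & Priya

Two intervals overlap when each starts before the other ends.
Sorted by start: Sofia, Nadia, Priya, Marcus, Sana, Amara, Dmitri, Mateo, Elena.
Nadia starts after Sofia ends, so Sofia has no further overlaps.
Priya starts after Nadia ends, so Nadia has no further overlaps.
Marcus starts before Priya ends → Priya and Marcus overlap.
Sana starts after Priya ends, so Priya has no further overlaps.
Sana starts after Marcus ends, so Marcus has no further overlaps.
Amara starts after Sana ends, so Sana has no further overlaps.
Dmitri starts after Amara ends, so Amara has no further overlaps.
Mateo starts exactly when Dmitri ends (back-to-back, no overlap), so Dmitri has no further overlaps.
Elena starts before Mateo ends → Mateo and Elena overlap.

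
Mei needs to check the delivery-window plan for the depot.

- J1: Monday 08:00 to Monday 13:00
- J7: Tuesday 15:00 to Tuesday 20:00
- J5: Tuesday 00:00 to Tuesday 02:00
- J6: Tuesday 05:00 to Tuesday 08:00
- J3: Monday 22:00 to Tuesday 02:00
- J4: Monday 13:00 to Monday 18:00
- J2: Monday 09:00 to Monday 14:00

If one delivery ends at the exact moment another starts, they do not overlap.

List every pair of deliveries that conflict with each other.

J1 & J2, J2 & J4, J3 & J5

Sorted by start: J1, J2, J4, J3, J5, J6, J7.
J2 starts before J1 ends → J1 and J2 overlap.
J4 starts exactly when J1 ends (back-to-back, no overlap), so J1 has no further overlaps.
J4 starts before J2 ends → J2 and J4 overlap.
J3 starts after J2 ends, so J2 has no further overlaps.
J3 starts after J4 ends, so J4 has no further overlaps.
J5 starts before J3 ends → J3 and J5 overlap.
J6 starts after J3 ends, so J3 has no further overlaps.
J6 starts after J5 ends, so J5 has no further overlaps.
J7 starts after J6 ends.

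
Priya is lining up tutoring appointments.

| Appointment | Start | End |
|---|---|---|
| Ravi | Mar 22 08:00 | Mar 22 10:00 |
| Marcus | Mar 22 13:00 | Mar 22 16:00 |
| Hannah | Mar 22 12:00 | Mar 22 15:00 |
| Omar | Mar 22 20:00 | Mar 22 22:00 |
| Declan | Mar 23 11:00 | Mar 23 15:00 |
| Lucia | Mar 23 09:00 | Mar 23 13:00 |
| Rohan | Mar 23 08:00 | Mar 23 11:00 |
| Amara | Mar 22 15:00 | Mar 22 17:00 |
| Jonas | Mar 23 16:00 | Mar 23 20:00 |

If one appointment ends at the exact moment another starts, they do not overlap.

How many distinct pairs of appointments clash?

4

Check each pair: they overlap iff neither finishes before the other starts.
Sorted by start: Ravi, Hannah, Marcus, Amara, Omar, Rohan, Lucia, Declan, Jonas.
Hannah starts after Ravi ends, so nothing later overlaps Ravi either.
Marcus starts before Hannah ends → Hannah and Marcus overlap.
Amara starts exactly when Hannah ends (back-to-back, no overlap), so nothing later overlaps Hannah either.
Amara starts before Marcus ends → Marcus and Amara overlap.
Omar starts after Marcus ends, so nothing later overlaps Marcus either.
Omar starts after Amara ends, so nothing later overlaps Amara either.
Rohan starts after Omar ends, so nothing later overlaps Omar either.
Lucia starts before Rohan ends → Rohan and Lucia overlap.
Declan starts exactly when Rohan ends (back-to-back, no overlap), so nothing later overlaps Rohan either.
Declan starts before Lucia ends → Lucia and Declan overlap.
Jonas starts after Lucia ends.
Jonas starts after Declan ends.
Overlapping pairs: Amara & Marcus, Declan & Lucia, Hannah & Marcus, Lucia & Rohan — 4 in total.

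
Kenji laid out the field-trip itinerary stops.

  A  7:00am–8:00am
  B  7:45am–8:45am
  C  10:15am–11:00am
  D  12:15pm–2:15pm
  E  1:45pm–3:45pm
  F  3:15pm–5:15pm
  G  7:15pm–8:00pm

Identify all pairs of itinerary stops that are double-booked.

Sorted by start: A, B, C, D, E, F, G.
B starts before A ends → A and B overlap.
C starts after A ends — done with A.
C starts after B ends — done with B.
D starts after C ends — done with C.
E starts before D ends → D and E overlap.
F starts after D ends — done with D.
F starts before E ends → E and F overlap.
G starts after E ends.
G starts after F ends.

A & B, D & E, E & F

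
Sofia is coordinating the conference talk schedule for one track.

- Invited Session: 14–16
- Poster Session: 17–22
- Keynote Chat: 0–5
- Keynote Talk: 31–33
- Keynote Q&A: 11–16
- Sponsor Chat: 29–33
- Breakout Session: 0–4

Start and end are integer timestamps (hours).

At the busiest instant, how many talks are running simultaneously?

Walk through starts and ends in time order (an end at T is processed before a start at T):
0 start Breakout Session → 1
0 start Keynote Chat → 2
4 end Breakout Session → 1
5 end Keynote Chat → 0
11 start Keynote Q&A → 1
14 start Invited Session → 2
16 end Invited Session → 1
16 end Keynote Q&A → 0
17 start Poster Session → 1
22 end Poster Session → 0
29 start Sponsor Chat → 1
31 start Keynote Talk → 2
33 end Keynote Talk → 1
33 end Sponsor Chat → 0
Peak is 2, at 0 (Breakout Session, Keynote Chat).

2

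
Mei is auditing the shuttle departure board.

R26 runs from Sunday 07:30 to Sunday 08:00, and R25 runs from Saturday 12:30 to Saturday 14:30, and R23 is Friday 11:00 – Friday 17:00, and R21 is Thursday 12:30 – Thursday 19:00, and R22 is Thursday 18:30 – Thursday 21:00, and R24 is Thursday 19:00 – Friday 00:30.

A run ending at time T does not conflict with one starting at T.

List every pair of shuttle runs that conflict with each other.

Sorted by start: R21, R22, R24, R23, R25, R26.
R22 starts before R21 ends → R21 and R22 overlap.
R24 starts exactly when R21 ends (back-to-back, no overlap); R21 is clear from here.
R24 starts before R22 ends → R22 and R24 overlap.
R23 starts after R22 ends; R22 is clear from here.
R23 starts after R24 ends; R24 is clear from here.
R25 starts after R23 ends; R23 is clear from here.
R26 starts after R25 ends.

R21 & R22, R22 & R24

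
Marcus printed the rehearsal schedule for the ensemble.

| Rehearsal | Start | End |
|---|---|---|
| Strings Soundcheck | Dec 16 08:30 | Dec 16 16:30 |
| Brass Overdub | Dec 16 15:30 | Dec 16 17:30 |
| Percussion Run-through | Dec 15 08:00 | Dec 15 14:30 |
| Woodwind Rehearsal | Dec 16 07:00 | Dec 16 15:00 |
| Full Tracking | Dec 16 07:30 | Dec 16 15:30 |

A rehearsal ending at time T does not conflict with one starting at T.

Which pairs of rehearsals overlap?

Brass Overdub & Strings Soundcheck, Full Tracking & Strings Soundcheck, Full Tracking & Woodwind Rehearsal, Strings Soundcheck & Woodwind Rehearsal

Sorted by start: Percussion Run-through, Woodwind Rehearsal, Full Tracking, Strings Soundcheck, Brass Overdub.
Woodwind Rehearsal starts after Percussion Run-through ends, so nothing later overlaps Percussion Run-through either.
Full Tracking starts before Woodwind Rehearsal ends → Woodwind Rehearsal and Full Tracking overlap.
Strings Soundcheck starts before Woodwind Rehearsal ends → Woodwind Rehearsal and Strings Soundcheck overlap.
Brass Overdub starts after Woodwind Rehearsal ends.
Strings Soundcheck starts before Full Tracking ends → Full Tracking and Strings Soundcheck overlap.
Brass Overdub starts exactly when Full Tracking ends (back-to-back, no overlap).
Brass Overdub starts before Strings Soundcheck ends → Strings Soundcheck and Brass Overdub overlap.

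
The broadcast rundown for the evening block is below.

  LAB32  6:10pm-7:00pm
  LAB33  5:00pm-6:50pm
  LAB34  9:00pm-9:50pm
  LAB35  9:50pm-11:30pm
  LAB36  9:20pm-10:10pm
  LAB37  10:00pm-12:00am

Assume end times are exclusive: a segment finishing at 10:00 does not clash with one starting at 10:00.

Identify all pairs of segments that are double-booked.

LAB32 & LAB33, LAB34 & LAB36, LAB35 & LAB36, LAB35 & LAB37, LAB36 & LAB37

Sorted by start: LAB33, LAB32, LAB34, LAB36, LAB35, LAB37.
LAB32 starts before LAB33 ends → LAB33 and LAB32 overlap.
LAB34 starts after LAB33 ends; LAB33 is clear from here.
LAB34 starts after LAB32 ends; LAB32 is clear from here.
LAB36 starts before LAB34 ends → LAB34 and LAB36 overlap.
LAB35 starts exactly when LAB34 ends (back-to-back, no overlap); LAB34 is clear from here.
LAB35 starts before LAB36 ends → LAB36 and LAB35 overlap.
LAB37 starts before LAB36 ends → LAB36 and LAB37 overlap.
LAB37 starts before LAB35 ends → LAB35 and LAB37 overlap.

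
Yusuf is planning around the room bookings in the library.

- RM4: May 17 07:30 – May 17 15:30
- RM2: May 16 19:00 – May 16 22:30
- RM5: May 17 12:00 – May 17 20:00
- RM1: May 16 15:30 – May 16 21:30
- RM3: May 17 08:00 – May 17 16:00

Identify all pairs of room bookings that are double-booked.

RM1 & RM2, RM3 & RM4, RM3 & RM5, RM4 & RM5

Two intervals overlap when each starts before the other ends.
Sorted by start: RM1, RM2, RM4, RM3, RM5.
RM2 starts before RM1 ends → RM1 and RM2 overlap.
RM4 starts after RM1 ends — done with RM1.
RM4 starts after RM2 ends — done with RM2.
RM3 starts before RM4 ends → RM4 and RM3 overlap.
RM5 starts before RM4 ends → RM4 and RM5 overlap.
RM5 starts before RM3 ends → RM3 and RM5 overlap.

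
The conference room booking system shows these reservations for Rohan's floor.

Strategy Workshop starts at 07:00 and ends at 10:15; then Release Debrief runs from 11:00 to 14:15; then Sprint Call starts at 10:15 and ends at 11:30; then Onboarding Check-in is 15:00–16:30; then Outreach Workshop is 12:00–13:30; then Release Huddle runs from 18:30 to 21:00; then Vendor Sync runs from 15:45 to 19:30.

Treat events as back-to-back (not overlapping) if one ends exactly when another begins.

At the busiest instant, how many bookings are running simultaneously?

2

Walk through starts and ends in time order (an end at T is processed before a start at T):
07:00 start Strategy Workshop → 1
10:15 end Strategy Workshop → 0
10:15 start Sprint Call → 1
11:00 start Release Debrief → 2
11:30 end Sprint Call → 1
12:00 start Outreach Workshop → 2
13:30 end Outreach Workshop → 1
14:15 end Release Debrief → 0
15:00 start Onboarding Check-in → 1
15:45 start Vendor Sync → 2
16:30 end Onboarding Check-in → 1
18:30 start Release Huddle → 2
19:30 end Vendor Sync → 1
21:00 end Release Huddle → 0
Peak is 2, at 11:00 (Release Debrief, Sprint Call).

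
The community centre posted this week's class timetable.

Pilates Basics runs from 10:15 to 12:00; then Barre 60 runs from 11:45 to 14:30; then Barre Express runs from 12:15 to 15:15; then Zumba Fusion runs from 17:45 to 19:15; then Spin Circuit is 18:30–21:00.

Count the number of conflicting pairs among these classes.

3

Sorted by start: Pilates Basics, Barre 60, Barre Express, Zumba Fusion, Spin Circuit.
Barre 60 starts before Pilates Basics ends → Pilates Basics and Barre 60 overlap.
Barre Express starts after Pilates Basics ends; Pilates Basics is clear from here.
Barre Express starts before Barre 60 ends → Barre 60 and Barre Express overlap.
Zumba Fusion starts after Barre 60 ends; Barre 60 is clear from here.
Zumba Fusion starts after Barre Express ends; Barre Express is clear from here.
Spin Circuit starts before Zumba Fusion ends → Zumba Fusion and Spin Circuit overlap.
Overlapping pairs: Barre 60 & Barre Express, Barre 60 & Pilates Basics, Spin Circuit & Zumba Fusion — 3 in total.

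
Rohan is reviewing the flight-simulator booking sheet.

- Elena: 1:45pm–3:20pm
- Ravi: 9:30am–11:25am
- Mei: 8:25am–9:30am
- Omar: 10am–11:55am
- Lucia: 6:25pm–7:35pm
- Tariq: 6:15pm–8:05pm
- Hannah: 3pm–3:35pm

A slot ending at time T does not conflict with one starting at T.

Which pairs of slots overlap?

Sorted by start: Mei, Ravi, Omar, Elena, Hannah, Tariq, Lucia.
Ravi starts exactly when Mei ends (back-to-back, no overlap); Mei is clear from here.
Omar starts before Ravi ends → Ravi and Omar overlap.
Elena starts after Ravi ends; Ravi is clear from here.
Elena starts after Omar ends; Omar is clear from here.
Hannah starts before Elena ends → Elena and Hannah overlap.
Tariq starts after Elena ends; Elena is clear from here.
Tariq starts after Hannah ends; Hannah is clear from here.
Lucia starts before Tariq ends → Tariq and Lucia overlap.

Elena & Hannah, Lucia & Tariq, Omar & Ravi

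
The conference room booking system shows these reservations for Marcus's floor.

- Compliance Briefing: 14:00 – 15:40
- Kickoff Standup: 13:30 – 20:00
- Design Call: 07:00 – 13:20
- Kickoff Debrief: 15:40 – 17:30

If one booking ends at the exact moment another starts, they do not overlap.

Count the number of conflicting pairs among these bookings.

Sorted by start: Design Call, Kickoff Standup, Compliance Briefing, Kickoff Debrief.
Kickoff Standup starts after Design Call ends — done with Design Call.
Compliance Briefing starts before Kickoff Standup ends → Kickoff Standup and Compliance Briefing overlap.
Kickoff Debrief starts before Kickoff Standup ends → Kickoff Standup and Kickoff Debrief overlap.
Kickoff Debrief starts exactly when Compliance Briefing ends (back-to-back, no overlap).
Overlapping pairs: Compliance Briefing & Kickoff Standup, Kickoff Debrief & Kickoff Standup — 2 in total.

2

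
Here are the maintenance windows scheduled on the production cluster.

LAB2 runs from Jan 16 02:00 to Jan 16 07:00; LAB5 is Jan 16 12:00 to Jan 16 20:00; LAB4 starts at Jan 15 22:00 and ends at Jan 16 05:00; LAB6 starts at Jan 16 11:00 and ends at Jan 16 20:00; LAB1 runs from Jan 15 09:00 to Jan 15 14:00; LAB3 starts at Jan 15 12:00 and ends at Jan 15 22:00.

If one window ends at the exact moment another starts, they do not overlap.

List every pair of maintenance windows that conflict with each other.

LAB1 & LAB3, LAB2 & LAB4, LAB5 & LAB6

Sorted by start: LAB1, LAB3, LAB4, LAB2, LAB6, LAB5.
LAB3 starts before LAB1 ends → LAB1 and LAB3 overlap.
LAB4 starts after LAB1 ends; LAB1 is clear from here.
LAB4 starts exactly when LAB3 ends (back-to-back, no overlap); LAB3 is clear from here.
LAB2 starts before LAB4 ends → LAB4 and LAB2 overlap.
LAB6 starts after LAB4 ends; LAB4 is clear from here.
LAB6 starts after LAB2 ends; LAB2 is clear from here.
LAB5 starts before LAB6 ends → LAB6 and LAB5 overlap.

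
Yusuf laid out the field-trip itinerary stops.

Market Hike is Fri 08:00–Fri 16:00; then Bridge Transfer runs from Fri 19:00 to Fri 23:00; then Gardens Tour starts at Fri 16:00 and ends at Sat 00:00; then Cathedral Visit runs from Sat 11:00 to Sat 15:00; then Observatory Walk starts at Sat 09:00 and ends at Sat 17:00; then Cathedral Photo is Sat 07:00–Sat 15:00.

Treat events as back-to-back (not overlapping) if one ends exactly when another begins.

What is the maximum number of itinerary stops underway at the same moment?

Sort all start/end points and keep a running count:
Fri 08:00 start Market Hike → 1
Fri 16:00 end Market Hike → 0
Fri 16:00 start Gardens Tour → 1
Fri 19:00 start Bridge Transfer → 2
Fri 23:00 end Bridge Transfer → 1
Sat 00:00 end Gardens Tour → 0
Sat 07:00 start Cathedral Photo → 1
Sat 09:00 start Observatory Walk → 2
Sat 11:00 start Cathedral Visit → 3
Sat 15:00 end Cathedral Photo → 2
Sat 15:00 end Cathedral Visit → 1
Sat 17:00 end Observatory Walk → 0
Peak is 3, at Sat 11:00 (Cathedral Photo, Cathedral Visit, Observatory Walk).

3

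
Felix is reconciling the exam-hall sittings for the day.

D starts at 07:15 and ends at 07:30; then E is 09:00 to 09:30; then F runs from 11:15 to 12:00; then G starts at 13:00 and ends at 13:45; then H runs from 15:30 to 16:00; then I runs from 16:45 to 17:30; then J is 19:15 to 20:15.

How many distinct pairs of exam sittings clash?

0

Sorted by start: D, E, F, G, H, I, J.
E starts after D ends — done with D.
F starts after E ends — done with E.
G starts after F ends — done with F.
H starts after G ends — done with G.
I starts after H ends — done with H.
J starts after I ends.
No pair overlaps.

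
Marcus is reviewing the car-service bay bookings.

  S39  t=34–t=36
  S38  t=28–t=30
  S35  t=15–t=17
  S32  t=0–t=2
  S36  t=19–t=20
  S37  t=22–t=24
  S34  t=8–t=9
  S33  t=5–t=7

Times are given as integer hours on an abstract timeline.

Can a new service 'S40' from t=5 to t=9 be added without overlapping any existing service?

No — it overlaps S33, S34

S32: ends t=2 at or before S40 starts t=5 → clear.
S33: starts t=5 before S40 ends t=9, and ends t=7 after S40 starts t=5 → overlap.
S34: starts t=8 before S40 ends t=9, and ends t=9 after S40 starts t=5 → overlap.
S35: starts t=15 at or after S40 ends t=9 → clear.
S36: starts t=19 at or after S40 ends t=9 → clear.
S37: starts t=22 at or after S40 ends t=9 → clear.
S38: starts t=28 at or after S40 ends t=9 → clear.
S39: starts t=34 at or after S40 ends t=9 → clear.
S40 overlaps S33, S34.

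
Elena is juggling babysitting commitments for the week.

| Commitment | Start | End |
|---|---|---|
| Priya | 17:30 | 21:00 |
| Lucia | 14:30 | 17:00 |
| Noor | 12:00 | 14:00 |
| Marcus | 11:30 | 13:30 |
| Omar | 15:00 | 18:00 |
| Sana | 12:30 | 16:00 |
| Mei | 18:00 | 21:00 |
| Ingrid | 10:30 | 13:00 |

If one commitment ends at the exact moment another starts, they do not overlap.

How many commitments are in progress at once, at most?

Walk through starts and ends in time order (an end at T is processed before a start at T):
10:30 start Ingrid → 1
11:30 start Marcus → 2
12:00 start Noor → 3
12:30 start Sana → 4
13:00 end Ingrid → 3
13:30 end Marcus → 2
14:00 end Noor → 1
14:30 start Lucia → 2
15:00 start Omar → 3
16:00 end Sana → 2
17:00 end Lucia → 1
17:30 start Priya → 2
18:00 end Omar → 1
18:00 start Mei → 2
21:00 end Mei → 1
21:00 end Priya → 0
Peak is 4, at 12:30 (Ingrid, Marcus, Noor, Sana).

4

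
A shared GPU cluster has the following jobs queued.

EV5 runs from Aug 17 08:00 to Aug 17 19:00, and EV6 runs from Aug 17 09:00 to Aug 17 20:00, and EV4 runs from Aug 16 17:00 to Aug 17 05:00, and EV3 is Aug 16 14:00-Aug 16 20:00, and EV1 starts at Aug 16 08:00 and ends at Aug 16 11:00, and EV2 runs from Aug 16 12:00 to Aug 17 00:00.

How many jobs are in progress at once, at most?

3

Sweep the timeline, counting +1 at each start and −1 at each end (ends before starts at a tie):
Aug 16 08:00 start EV1 → 1
Aug 16 11:00 end EV1 → 0
Aug 16 12:00 start EV2 → 1
Aug 16 14:00 start EV3 → 2
Aug 16 17:00 start EV4 → 3
Aug 16 20:00 end EV3 → 2
Aug 17 00:00 end EV2 → 1
Aug 17 05:00 end EV4 → 0
Aug 17 08:00 start EV5 → 1
Aug 17 09:00 start EV6 → 2
Aug 17 19:00 end EV5 → 1
Aug 17 20:00 end EV6 → 0
Peak is 3, at Aug 16 17:00 (EV2, EV3, EV4).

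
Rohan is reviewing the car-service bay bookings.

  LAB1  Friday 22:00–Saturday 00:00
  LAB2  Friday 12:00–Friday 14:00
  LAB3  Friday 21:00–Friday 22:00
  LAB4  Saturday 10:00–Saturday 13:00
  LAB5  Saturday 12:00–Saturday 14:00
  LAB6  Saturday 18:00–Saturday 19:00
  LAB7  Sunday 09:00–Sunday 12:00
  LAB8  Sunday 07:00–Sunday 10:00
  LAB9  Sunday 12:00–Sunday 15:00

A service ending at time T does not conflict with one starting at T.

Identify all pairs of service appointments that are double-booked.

LAB4 & LAB5, LAB7 & LAB8

Check each pair: they overlap iff neither finishes before the other starts.
Sorted by start: LAB2, LAB3, LAB1, LAB4, LAB5, LAB6, LAB8, LAB7, LAB9.
LAB3 starts after LAB2 ends, so nothing later overlaps LAB2 either.
LAB1 starts exactly when LAB3 ends (back-to-back, no overlap), so nothing later overlaps LAB3 either.
LAB4 starts after LAB1 ends, so nothing later overlaps LAB1 either.
LAB5 starts before LAB4 ends → LAB4 and LAB5 overlap.
LAB6 starts after LAB4 ends, so nothing later overlaps LAB4 either.
LAB6 starts after LAB5 ends, so nothing later overlaps LAB5 either.
LAB8 starts after LAB6 ends, so nothing later overlaps LAB6 either.
LAB7 starts before LAB8 ends → LAB8 and LAB7 overlap.
LAB9 starts after LAB8 ends.
LAB9 starts exactly when LAB7 ends (back-to-back, no overlap).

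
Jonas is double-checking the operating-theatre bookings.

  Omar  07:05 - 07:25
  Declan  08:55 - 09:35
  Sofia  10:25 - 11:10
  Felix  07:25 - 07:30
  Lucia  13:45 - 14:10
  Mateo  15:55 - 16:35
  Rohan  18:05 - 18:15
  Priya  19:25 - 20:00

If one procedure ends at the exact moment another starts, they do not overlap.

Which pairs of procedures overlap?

no conflicts

Check each pair: they overlap iff neither finishes before the other starts.
Sorted by start: Omar, Felix, Declan, Sofia, Lucia, Mateo, Rohan, Priya.
Felix starts exactly when Omar ends (back-to-back, no overlap); Omar is clear from here.
Declan starts after Felix ends; Felix is clear from here.
Sofia starts after Declan ends; Declan is clear from here.
Lucia starts after Sofia ends; Sofia is clear from here.
Mateo starts after Lucia ends; Lucia is clear from here.
Rohan starts after Mateo ends; Mateo is clear from here.
Priya starts after Rohan ends.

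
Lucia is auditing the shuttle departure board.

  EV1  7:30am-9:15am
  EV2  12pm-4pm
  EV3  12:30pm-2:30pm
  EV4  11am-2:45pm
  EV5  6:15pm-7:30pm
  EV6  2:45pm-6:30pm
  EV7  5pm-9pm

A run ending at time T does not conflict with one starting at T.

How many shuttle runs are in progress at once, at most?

Sort all start/end points and keep a running count:
7:30am start EV1 → 1
9:15am end EV1 → 0
11am start EV4 → 1
12pm start EV2 → 2
12:30pm start EV3 → 3
2:30pm end EV3 → 2
2:45pm end EV4 → 1
2:45pm start EV6 → 2
4pm end EV2 → 1
5pm start EV7 → 2
6:15pm start EV5 → 3
6:30pm end EV6 → 2
7:30pm end EV5 → 1
9pm end EV7 → 0
Peak is 3, at 12:30pm (EV2, EV3, EV4).

3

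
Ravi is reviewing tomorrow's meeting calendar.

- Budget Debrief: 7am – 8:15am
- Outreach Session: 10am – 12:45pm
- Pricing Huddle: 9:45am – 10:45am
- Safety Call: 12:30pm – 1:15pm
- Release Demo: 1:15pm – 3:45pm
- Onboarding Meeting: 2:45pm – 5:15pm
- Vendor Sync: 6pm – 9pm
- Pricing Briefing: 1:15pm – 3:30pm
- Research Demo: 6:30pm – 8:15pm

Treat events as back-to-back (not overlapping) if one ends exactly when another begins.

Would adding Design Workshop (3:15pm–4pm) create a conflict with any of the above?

Yes — it overlaps Onboarding Meeting, Pricing Briefing, Release Demo

Budget Debrief: ends 8:15am at or before Design Workshop starts 3:15pm → clear.
Pricing Huddle: ends 10:45am at or before Design Workshop starts 3:15pm → clear.
Outreach Session: ends 12:45pm at or before Design Workshop starts 3:15pm → clear.
Safety Call: ends 1:15pm at or before Design Workshop starts 3:15pm → clear.
Release Demo: starts 1:15pm before Design Workshop ends 4pm, and ends 3:45pm after Design Workshop starts 3:15pm → overlap.
Pricing Briefing: starts 1:15pm before Design Workshop ends 4pm, and ends 3:30pm after Design Workshop starts 3:15pm → overlap.
Onboarding Meeting: starts 2:45pm before Design Workshop ends 4pm, and ends 5:15pm after Design Workshop starts 3:15pm → overlap.
Vendor Sync: starts 6pm at or after Design Workshop ends 4pm → clear.
Research Demo: starts 6:30pm at or after Design Workshop ends 4pm → clear.
Design Workshop overlaps Release Demo, Onboarding Meeting, Pricing Briefing.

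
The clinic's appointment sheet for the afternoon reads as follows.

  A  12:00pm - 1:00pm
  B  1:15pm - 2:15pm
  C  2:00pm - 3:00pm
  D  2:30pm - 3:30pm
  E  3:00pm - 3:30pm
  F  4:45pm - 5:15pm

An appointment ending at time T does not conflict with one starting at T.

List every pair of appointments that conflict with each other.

Sorted by start: A, B, C, D, E, F.
B starts after A ends; A is clear from here.
C starts before B ends → B and C overlap.
D starts after B ends; B is clear from here.
D starts before C ends → C and D overlap.
E starts exactly when C ends (back-to-back, no overlap); C is clear from here.
E starts before D ends → D and E overlap.
F starts after D ends.
F starts after E ends.

B & C, C & D, D & E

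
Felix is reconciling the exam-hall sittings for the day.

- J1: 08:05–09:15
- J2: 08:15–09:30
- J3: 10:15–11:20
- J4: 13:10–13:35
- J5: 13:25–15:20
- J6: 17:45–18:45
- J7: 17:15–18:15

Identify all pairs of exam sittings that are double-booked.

Check each pair: they overlap iff neither finishes before the other starts.
Sorted by start: J1, J2, J3, J4, J5, J7, J6.
J2 starts before J1 ends → J1 and J2 overlap.
J3 starts after J1 ends, so J1 has no further overlaps.
J3 starts after J2 ends, so J2 has no further overlaps.
J4 starts after J3 ends, so J3 has no further overlaps.
J5 starts before J4 ends → J4 and J5 overlap.
J7 starts after J4 ends, so J4 has no further overlaps.
J7 starts after J5 ends, so J5 has no further overlaps.
J6 starts before J7 ends → J7 and J6 overlap.

J1 & J2, J4 & J5, J6 & J7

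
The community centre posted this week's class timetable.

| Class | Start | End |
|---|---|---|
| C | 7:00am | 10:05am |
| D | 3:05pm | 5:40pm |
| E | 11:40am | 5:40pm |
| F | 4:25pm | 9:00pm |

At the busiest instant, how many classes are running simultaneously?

Sweep the timeline, counting +1 at each start and −1 at each end (ends before starts at a tie):
7:00am start C → 1
10:05am end C → 0
11:40am start E → 1
3:05pm start D → 2
4:25pm start F → 3
5:40pm end D → 2
5:40pm end E → 1
9:00pm end F → 0
Peak is 3, at 4:25pm (D, E, F).

3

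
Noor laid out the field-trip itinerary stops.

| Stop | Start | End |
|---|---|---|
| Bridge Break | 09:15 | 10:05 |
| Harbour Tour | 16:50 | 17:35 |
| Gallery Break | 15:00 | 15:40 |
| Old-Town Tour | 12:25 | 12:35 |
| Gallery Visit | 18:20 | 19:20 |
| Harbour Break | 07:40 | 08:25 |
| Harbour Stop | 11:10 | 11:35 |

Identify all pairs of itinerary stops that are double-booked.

Sorted by start: Harbour Break, Bridge Break, Harbour Stop, Old-Town Tour, Gallery Break, Harbour Tour, Gallery Visit.
Bridge Break starts after Harbour Break ends — done with Harbour Break.
Harbour Stop starts after Bridge Break ends — done with Bridge Break.
Old-Town Tour starts after Harbour Stop ends — done with Harbour Stop.
Gallery Break starts after Old-Town Tour ends — done with Old-Town Tour.
Harbour Tour starts after Gallery Break ends — done with Gallery Break.
Gallery Visit starts after Harbour Tour ends.

no conflicts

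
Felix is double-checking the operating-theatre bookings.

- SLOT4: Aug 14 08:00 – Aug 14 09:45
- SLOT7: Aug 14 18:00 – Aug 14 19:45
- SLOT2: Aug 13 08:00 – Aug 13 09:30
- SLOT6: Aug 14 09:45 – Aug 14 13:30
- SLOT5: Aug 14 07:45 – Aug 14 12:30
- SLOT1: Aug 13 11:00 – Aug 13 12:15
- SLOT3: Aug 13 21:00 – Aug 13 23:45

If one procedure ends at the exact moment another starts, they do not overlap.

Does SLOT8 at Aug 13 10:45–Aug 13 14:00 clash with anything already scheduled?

SLOT2: ends Aug 13 09:30 at or before SLOT8 starts Aug 13 10:45 → clear.
SLOT1: starts Aug 13 11:00 before SLOT8 ends Aug 13 14:00, and ends Aug 13 12:15 after SLOT8 starts Aug 13 10:45 → overlap.
SLOT3: starts Aug 13 21:00 at or after SLOT8 ends Aug 13 14:00 → clear.
SLOT5: starts Aug 14 07:45 at or after SLOT8 ends Aug 13 14:00 → clear.
SLOT4: starts Aug 14 08:00 at or after SLOT8 ends Aug 13 14:00 → clear.
SLOT6: starts Aug 14 09:45 at or after SLOT8 ends Aug 13 14:00 → clear.
SLOT7: starts Aug 14 18:00 at or after SLOT8 ends Aug 13 14:00 → clear.
SLOT8 overlaps SLOT1.

Yes — it overlaps SLOT1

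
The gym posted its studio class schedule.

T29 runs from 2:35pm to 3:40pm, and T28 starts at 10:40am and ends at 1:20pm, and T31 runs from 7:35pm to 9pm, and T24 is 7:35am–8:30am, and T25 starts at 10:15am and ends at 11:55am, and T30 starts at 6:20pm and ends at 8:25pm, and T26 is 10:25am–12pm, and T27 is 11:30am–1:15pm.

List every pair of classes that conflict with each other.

T25 & T26, T25 & T27, T25 & T28, T26 & T27, T26 & T28, T27 & T28, T30 & T31

Two intervals overlap when each starts before the other ends.
Sorted by start: T24, T25, T26, T28, T27, T29, T30, T31.
T25 starts after T24 ends — done with T24.
T26 starts before T25 ends → T25 and T26 overlap.
T28 starts before T25 ends → T25 and T28 overlap.
T27 starts before T25 ends → T25 and T27 overlap.
T29 starts after T25 ends — done with T25.
T28 starts before T26 ends → T26 and T28 overlap.
T27 starts before T26 ends → T26 and T27 overlap.
T29 starts after T26 ends — done with T26.
T27 starts before T28 ends → T28 and T27 overlap.
T29 starts after T28 ends — done with T28.
T29 starts after T27 ends — done with T27.
T30 starts after T29 ends — done with T29.
T31 starts before T30 ends → T30 and T31 overlap.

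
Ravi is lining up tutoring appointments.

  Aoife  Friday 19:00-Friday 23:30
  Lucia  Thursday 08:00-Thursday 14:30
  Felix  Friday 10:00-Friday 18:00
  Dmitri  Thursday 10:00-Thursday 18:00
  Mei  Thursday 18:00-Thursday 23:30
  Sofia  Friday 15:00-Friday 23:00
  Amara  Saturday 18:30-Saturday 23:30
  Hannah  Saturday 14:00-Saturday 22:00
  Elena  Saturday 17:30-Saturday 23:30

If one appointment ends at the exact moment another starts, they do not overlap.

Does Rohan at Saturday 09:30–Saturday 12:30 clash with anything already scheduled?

No — it doesn't clash with anything

Lucia: ends Thursday 14:30 at or before Rohan starts Saturday 09:30 → clear.
Dmitri: ends Thursday 18:00 at or before Rohan starts Saturday 09:30 → clear.
Mei: ends Thursday 23:30 at or before Rohan starts Saturday 09:30 → clear.
Felix: ends Friday 18:00 at or before Rohan starts Saturday 09:30 → clear.
Sofia: ends Friday 23:00 at or before Rohan starts Saturday 09:30 → clear.
Aoife: ends Friday 23:30 at or before Rohan starts Saturday 09:30 → clear.
Hannah: starts Saturday 14:00 at or after Rohan ends Saturday 12:30 → clear.
Elena: starts Saturday 17:30 at or after Rohan ends Saturday 12:30 → clear.
Amara: starts Saturday 18:30 at or after Rohan ends Saturday 12:30 → clear.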